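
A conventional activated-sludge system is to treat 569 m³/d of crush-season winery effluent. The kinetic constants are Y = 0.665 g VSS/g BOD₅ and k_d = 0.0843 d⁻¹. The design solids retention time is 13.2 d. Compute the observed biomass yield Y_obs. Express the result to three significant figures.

Y_obs ≈ 0.315 g VSS/g BOD₅

Y_obs = Y / (1 + k_d θ_c) = 0.665 / (1 + 0.0843 × 13.2) = 0.665 / 2.113 = 0.3148.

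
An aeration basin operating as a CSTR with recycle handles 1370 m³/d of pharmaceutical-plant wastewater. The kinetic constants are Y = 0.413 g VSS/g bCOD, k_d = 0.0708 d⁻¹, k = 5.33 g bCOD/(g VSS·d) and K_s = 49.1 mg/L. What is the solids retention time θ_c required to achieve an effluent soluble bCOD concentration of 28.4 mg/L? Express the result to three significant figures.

θ_c ≈ 1.36 d

Specific growth rate at S = 28.4 mg/L: μ = YkS/(K_s+S) = 0.413·5.33·28.4/(49.1+28.4) = 0.8067 d⁻¹.
Then 1/θ_c = μ − k_d = 0.8067 − 0.0708 = 0.7359 d⁻¹, giving θ_c = 1.359 d.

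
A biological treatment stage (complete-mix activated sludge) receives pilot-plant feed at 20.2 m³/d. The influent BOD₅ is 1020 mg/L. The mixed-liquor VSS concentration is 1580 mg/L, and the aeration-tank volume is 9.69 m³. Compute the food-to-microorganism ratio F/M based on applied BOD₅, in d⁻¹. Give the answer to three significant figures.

F/M ≈ 1.35 d⁻¹

F/M = applied load / biomass = Q·S₀/(V·X) = 20.2 × 1020 / (9.690 × 1580) = 1.346 d⁻¹.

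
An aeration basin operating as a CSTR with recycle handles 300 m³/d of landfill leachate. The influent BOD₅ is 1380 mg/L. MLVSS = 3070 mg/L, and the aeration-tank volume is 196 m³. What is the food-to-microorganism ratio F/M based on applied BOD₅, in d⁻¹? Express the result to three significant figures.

F/M ≈ 0.688 d⁻¹

Food-to-microorganism ratio F/M = Q S₀ / (V X) = 300 × 1380 / (196.0 × 3070) = 0.6880 d⁻¹.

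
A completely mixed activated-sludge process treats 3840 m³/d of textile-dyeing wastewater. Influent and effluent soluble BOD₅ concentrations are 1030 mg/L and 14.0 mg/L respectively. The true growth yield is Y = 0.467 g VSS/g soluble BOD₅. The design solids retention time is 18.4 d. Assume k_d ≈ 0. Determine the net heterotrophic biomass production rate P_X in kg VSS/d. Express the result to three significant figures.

P_X ≈ 1820 kg VSS/d

No decay correction is needed, so Y_obs = Y = 0.467.
Mass of soluble BOD₅ removed per day: Q(S₀ − S) = 3840 × 1016 g/m³ = 3901 kg/d.
So the net sludge growth is P_X = 0.4670 × 3901 = 1822 kg VSS/d.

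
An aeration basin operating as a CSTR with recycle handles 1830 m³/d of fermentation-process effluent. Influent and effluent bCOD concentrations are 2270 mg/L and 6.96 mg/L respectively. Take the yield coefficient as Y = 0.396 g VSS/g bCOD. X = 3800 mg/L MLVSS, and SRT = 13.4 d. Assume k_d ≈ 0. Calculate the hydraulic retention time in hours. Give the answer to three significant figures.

With k_d = 0 the design equation reduces to V = Y Q (S₀−S) θ_c / X = 0.396 × 1830 × (2270 − 6.96) × 13.4 / 3800 = 5783 m³.
HRT = V/Q = 5783 m³ / 1830 m³·d⁻¹ = 3.160 d × 24 = 75.84 h.

τ ≈ 75.8 h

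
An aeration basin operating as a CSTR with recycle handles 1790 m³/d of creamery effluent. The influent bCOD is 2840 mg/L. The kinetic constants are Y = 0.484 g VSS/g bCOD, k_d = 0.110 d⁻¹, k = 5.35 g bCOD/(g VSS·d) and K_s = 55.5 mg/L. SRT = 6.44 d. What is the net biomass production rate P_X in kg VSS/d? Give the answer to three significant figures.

From the Monod/SRT balance for a CMAS, S = K_s·(1+k_d θ_c)/[θ_c·(Y k − k_d) − 1] = 55.5 × (1 + 0.110 × 6.44) / [6.44 × (0.484 × 5.35 − 0.110) − 1] = 94.82 / 14.97 = 6.335 mg/L.
Observed yield with endogenous decay: Y_obs = Y / (1 + k_d·θ_c) = 0.484 / (1 + 0.110 × 6.44) = 0.484 / 1.708 = 0.2833 g VSS/g bCOD.
Mass of bCOD removed per day: Q(S₀ − S) = 1790 × 2834 g/m³ = 5072 kg/d.
Biomass produced: P_X = Y_obs·Q·ΔS = 0.2833 × 5072 ≈ 1437 kg VSS/d.

P_X ≈ 1440 kg VSS/d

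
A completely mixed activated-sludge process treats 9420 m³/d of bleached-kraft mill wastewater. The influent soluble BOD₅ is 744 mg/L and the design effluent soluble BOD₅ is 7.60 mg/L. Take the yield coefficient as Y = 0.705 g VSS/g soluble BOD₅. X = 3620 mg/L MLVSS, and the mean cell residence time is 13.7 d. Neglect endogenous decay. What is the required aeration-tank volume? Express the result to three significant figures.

V·X = Y·Q·ΔS·θ_c gives V = 0.705 × 9420 × (744 − 7.60) × 13.7 / 3620 = 18508 m³.

V ≈ 18500 m³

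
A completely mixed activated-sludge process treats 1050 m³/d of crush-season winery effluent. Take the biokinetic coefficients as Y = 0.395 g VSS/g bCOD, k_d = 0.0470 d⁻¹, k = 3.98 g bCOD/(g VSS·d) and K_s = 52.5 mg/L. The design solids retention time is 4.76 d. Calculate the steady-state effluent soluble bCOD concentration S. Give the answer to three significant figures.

Effluent substrate depends only on kinetics and SRT: S = K_s(1 + k_d θ_c) / [θ_c(Yk − k_d) − 1] = 52.5 × (1 + 0.0470 × 4.76) / [4.76 × (0.395 × 3.98 − 0.0470) − 1] = 64.25 / 6.259 = 10.26 mg/L.

S ≈ 10.3 mg/L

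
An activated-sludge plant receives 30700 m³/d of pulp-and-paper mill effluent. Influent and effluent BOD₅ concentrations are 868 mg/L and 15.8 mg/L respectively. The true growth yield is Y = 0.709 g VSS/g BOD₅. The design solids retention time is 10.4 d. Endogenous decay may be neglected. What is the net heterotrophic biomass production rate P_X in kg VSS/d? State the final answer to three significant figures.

Since k_d ≈ 0, Y_obs = Y = 0.709 g VSS/g BOD₅.
Q·(S₀ − S) = 30700 × (868 − 15.8) × 10⁻³ = 26163 kg/d removed.
Biomass produced: P_X = Y_obs·Q·ΔS = 0.7090 × 26163 ≈ 18549 kg VSS/d.

P_X ≈ 18500 kg VSS/d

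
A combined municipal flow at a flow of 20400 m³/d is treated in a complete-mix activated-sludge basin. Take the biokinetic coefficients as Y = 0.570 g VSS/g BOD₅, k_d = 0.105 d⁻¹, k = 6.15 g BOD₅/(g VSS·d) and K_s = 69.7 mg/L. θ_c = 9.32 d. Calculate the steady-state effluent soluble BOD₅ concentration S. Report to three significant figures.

S ≈ 4.49 mg/L

From the Monod/SRT balance for a CMAS, S = K_s·(1+k_d θ_c)/[θ_c·(Y k − k_d) − 1] = 69.7 × (1 + 0.105 × 9.32) / [9.32 × (0.570 × 6.15 − 0.105) − 1] = 137.9 / 30.69 = 4.493 mg/L.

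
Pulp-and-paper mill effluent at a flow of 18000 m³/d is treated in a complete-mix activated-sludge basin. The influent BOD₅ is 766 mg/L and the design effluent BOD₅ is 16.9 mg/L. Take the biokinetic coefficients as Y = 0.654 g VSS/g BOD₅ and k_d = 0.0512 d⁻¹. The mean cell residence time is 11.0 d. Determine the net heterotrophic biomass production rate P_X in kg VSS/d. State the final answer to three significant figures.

P_X ≈ 5640 kg VSS/d

The observed yield is Y_obs = Y/(1 + k_d·θ_c) = 0.654 / (1 + 0.0512 × 11.0) = 0.654 / 1.563 = 0.4184 g VSS per g BOD₅ removed.
Q·(S₀ − S) = 18000 × (766 − 16.9) × 10⁻³ = 13484 kg/d removed.
Net biomass production P_X = Y_obs × Q·(S₀ − S) = 0.4184 × 13484 = 5641 kg VSS/d.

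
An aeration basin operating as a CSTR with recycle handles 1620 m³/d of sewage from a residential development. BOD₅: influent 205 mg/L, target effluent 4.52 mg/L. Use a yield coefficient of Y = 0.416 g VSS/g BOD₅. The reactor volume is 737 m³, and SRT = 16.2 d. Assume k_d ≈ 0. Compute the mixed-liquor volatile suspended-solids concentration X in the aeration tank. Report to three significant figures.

X ≈ 2970 mg/L

X = Y·Q·ΔS·θ_c / V = 0.416 × 1620 × (205 − 4.52) × 16.2 / 737 = 2970 mg/L.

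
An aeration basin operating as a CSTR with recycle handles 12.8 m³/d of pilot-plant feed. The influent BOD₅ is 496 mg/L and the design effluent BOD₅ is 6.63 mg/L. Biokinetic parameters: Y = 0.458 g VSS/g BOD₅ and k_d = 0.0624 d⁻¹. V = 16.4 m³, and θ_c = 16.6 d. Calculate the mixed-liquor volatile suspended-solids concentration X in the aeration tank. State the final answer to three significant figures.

X ≈ 1430 mg/L

Solving the biomass balance for X: X = Y Q (S₀−S) θ_c / [V (1+k_d θ_c)] = 0.458 × 12.8 × (496 − 6.63) × 16.6 / [16.4 × (1 + 0.0624 × 16.6)] = 1426 mg/L.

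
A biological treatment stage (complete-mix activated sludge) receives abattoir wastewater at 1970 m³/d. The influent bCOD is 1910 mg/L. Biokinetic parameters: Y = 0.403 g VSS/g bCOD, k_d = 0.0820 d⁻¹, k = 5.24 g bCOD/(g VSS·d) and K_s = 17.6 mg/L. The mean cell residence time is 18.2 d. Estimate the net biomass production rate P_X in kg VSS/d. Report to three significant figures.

P_X ≈ 608 kg VSS/d

For a completely mixed reactor with recycle the Lawrence–McCarty relation gives S = K_s·(1 + k_d·θ_c) / [θ_c·(Y·k − k_d) − 1] = 17.6 × (1 + 0.0820 × 18.2) / [18.2 × (0.403 × 5.24 − 0.0820) − 1] = 43.87 / 35.94 = 1.221 mg/L.
Correct the yield for decay: Y_obs = Y/(1 + k_d θ_c) = 0.403 / (1 + 0.0820 × 18.2) = 0.403 / 2.492 = 0.1617.
Q·(S₀ − S) = 1970 × (1910 − 1.22) × 10⁻³ = 3760 kg/d removed.
P_X = Y_obs · Q(S₀ − S) = 0.1617 × 3760 = 608.0 kg VSS/d.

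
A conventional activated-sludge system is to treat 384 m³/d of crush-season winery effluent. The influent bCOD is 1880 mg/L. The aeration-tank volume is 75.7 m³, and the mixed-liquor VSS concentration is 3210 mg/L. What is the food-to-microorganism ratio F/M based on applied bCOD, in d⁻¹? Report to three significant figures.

Food-to-microorganism ratio F/M = Q S₀ / (V X) = 384 × 1880 / (75.70 × 3210) = 2.971 d⁻¹.

F/M ≈ 2.97 d⁻¹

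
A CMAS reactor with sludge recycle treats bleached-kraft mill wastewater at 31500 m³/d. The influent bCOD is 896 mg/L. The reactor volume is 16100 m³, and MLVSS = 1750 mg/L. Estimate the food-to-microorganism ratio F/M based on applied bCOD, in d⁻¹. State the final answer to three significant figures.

F/M ≈ 1.00 d⁻¹

F/M = applied load / biomass = Q·S₀/(V·X) = 31500 × 896 / (16100 × 1750) = 1.002 d⁻¹.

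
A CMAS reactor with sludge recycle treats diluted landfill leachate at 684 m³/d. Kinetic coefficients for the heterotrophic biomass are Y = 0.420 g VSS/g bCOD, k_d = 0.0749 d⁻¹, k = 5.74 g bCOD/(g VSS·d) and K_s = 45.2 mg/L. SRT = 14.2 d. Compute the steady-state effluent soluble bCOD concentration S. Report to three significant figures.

For a completely mixed reactor with recycle the Lawrence–McCarty relation gives S = K_s·(1 + k_d·θ_c) / [θ_c·(Y·k − k_d) − 1] = 45.2 × (1 + 0.0749 × 14.2) / [14.2 × (0.420 × 5.74 − 0.0749) − 1] = 93.27 / 32.17 = 2.899 mg/L.

S ≈ 2.90 mg/L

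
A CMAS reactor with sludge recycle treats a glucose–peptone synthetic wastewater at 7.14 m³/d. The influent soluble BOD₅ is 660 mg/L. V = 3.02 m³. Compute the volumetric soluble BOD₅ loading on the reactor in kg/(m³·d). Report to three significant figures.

L_v ≈ 1.56 kg soluble BOD₅/(m³·d)

L_v = Q S₀ / V = 7.14 × 660 × 10⁻³ / 3.020 = 1.560 kg/(m³·d).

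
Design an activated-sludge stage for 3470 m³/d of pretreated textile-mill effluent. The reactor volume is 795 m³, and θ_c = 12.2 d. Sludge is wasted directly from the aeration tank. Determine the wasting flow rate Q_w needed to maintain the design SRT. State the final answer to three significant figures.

Q_w ≈ 65.2 m³/d

Wasting from the aeration tank: Q_w = V / θ_c = 795.0 / 12.2 = 65.16 m³/d.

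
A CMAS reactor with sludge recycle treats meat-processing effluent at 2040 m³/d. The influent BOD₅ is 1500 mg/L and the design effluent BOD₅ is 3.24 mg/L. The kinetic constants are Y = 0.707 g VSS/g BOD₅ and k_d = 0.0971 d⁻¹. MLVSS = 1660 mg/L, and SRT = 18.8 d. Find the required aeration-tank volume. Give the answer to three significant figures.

V ≈ 8650 m³

Steady-state biomass mass balance: V·X·(1 + k_d·θ_c) = Y·Q·(S₀ − S)·θ_c, so V = 0.707 × 2040 × (1500 − 3.24) × 18.8 / [1660 × (1 + 0.0971 × 18.8)] = 4.06×10^7 / 4690 = 8653 m³.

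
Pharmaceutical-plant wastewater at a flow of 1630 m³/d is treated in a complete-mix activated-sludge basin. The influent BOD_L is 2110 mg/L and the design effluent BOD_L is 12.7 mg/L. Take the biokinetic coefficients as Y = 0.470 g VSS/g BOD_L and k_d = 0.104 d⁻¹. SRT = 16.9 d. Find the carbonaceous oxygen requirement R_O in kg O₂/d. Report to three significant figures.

Observed yield with endogenous decay: Y_obs = Y / (1 + k_d·θ_c) = 0.470 / (1 + 0.104 × 16.9) = 0.470 / 2.758 = 0.1704 g VSS/g BOD_L.
Mass of BOD_L removed per day: Q(S₀ − S) = 1630 × 2097 g/m³ = 3419 kg/d.
Biomass synthesised: P_X = Y_obs × 3419 = 582.7 kg VSS/d.
R_O = Q·ΔS − 1.42 P_X = 3419 − 827.4 = 2591 kg O₂/d.

R_O ≈ 2590 kg O₂/d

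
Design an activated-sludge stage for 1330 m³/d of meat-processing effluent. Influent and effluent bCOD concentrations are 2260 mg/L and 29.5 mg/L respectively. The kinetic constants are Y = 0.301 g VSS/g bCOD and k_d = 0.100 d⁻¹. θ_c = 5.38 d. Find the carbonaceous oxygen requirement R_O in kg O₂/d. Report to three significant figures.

R_O ≈ 2140 kg O₂/d

The observed yield is Y_obs = Y/(1 + k_d·θ_c) = 0.301 / (1 + 0.100 × 5.38) = 0.301 / 1.538 = 0.1957 g VSS per g bCOD removed.
ΔS = 2260 − 29.5 = 2230 mg/L, so the substrate removal rate is 1330 × 2230/1000 = 2967 kg bCOD/d.
Net sludge production P_X = 0.1957 × 2967 = 580.6 kg VSS/d.
R_O = Q·(S₀ − S) − 1.42·P_X = 2967 − 1.42 × 580.6 = 2142 kg O₂/d.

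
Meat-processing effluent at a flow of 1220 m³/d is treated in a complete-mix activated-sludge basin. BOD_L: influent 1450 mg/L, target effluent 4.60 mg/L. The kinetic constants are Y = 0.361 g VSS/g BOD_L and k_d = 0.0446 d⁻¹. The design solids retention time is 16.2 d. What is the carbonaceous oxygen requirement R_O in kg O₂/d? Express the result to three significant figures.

The observed yield is Y_obs = Y/(1 + k_d·θ_c) = 0.361 / (1 + 0.0446 × 16.2) = 0.361 / 1.723 = 0.2096 g VSS per g BOD_L removed.
ΔS = 1450 − 4.60 = 1445 mg/L, so the substrate removal rate is 1220 × 1445/1000 = 1763 kg BOD_L/d.
P_X = Y_obs·Q·(S₀ − S) = 0.2096 × 1763 = 369.6 kg VSS/d.
R_O = Q·ΔS − 1.42 P_X = 1763 − 524.8 = 1239 kg O₂/d.

R_O ≈ 1240 kg O₂/d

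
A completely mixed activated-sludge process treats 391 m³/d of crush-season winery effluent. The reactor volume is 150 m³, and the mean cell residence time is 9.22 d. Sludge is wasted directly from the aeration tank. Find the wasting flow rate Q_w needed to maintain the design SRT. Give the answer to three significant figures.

Wasting from the aeration tank: Q_w = V / θ_c = 150.0 / 9.22 = 16.27 m³/d.

Q_w ≈ 16.3 m³/d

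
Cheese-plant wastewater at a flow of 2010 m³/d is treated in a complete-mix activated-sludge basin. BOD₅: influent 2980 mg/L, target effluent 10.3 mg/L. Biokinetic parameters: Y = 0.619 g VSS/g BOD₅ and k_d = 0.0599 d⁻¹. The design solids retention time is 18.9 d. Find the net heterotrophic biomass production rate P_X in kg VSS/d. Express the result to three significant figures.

P_X ≈ 1730 kg VSS/d

Y_obs = Y / (1 + k_d θ_c) = 0.619 / (1 + 0.0599 × 18.9) = 0.619 / 2.132 = 0.2903.
Q·(S₀ − S) = 2010 × (2980 − 10.3) × 10⁻³ = 5969 kg/d removed.
Biomass produced: P_X = Y_obs·Q·ΔS = 0.2903 × 5969 ≈ 1733 kg VSS/d.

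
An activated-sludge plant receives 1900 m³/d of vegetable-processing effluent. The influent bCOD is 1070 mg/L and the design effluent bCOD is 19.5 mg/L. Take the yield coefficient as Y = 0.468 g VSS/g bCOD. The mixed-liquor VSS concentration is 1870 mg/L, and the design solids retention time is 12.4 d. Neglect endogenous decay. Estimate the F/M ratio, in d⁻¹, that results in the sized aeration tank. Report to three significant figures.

V·X = Y·Q·ΔS·θ_c gives V = 0.468 × 1900 × (1070 − 19.5) × 12.4 / 1870 = 6194 m³.
F/M = Q·S₀ / (V·X) = 1900 × 1070 / (6194 × 1870) = 0.1755 g bCOD·(g VSS·d)⁻¹.

F/M ≈ 0.176 d⁻¹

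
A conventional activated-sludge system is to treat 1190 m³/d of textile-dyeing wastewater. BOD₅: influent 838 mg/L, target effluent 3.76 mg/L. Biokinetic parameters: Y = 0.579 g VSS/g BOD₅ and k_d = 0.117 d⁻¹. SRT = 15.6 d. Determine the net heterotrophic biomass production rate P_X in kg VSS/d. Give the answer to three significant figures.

The observed yield is Y_obs = Y/(1 + k_d·θ_c) = 0.579 / (1 + 0.117 × 15.6) = 0.579 / 2.825 = 0.2049 g VSS per g BOD₅ removed.
Substrate removed = Q·(S₀ − S) = 1190 m³/d × (838 − 3.76) g/m³ = 9.93×10^5 g/d = 992.7 kg/d.
So the net sludge growth is P_X = 0.2049 × 992.7 = 203.5 kg VSS/d.

P_X ≈ 203 kg VSS/d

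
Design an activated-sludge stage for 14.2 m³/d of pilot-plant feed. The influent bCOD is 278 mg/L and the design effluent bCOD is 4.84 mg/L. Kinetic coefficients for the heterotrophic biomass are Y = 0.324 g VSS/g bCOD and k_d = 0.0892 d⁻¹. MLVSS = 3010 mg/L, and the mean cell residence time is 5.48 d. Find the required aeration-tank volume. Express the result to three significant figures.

V ≈ 1.54 m³

Steady-state biomass mass balance: V·X·(1 + k_d·θ_c) = Y·Q·(S₀ − S)·θ_c, so V = 0.324 × 14.2 × (278 − 4.84) × 5.48 / [3010 × (1 + 0.0892 × 5.48)] = 6.89×10^3 / 4481 = 1.537 m³.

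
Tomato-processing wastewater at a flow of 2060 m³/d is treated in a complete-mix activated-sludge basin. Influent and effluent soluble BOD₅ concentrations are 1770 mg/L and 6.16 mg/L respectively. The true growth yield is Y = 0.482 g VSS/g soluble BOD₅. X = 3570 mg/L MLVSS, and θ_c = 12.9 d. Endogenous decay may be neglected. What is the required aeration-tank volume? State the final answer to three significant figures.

V ≈ 6330 m³

V·X = Y·Q·ΔS·θ_c gives V = 0.482 × 2060 × (1770 − 6.16) × 12.9 / 3570 = 6328 m³.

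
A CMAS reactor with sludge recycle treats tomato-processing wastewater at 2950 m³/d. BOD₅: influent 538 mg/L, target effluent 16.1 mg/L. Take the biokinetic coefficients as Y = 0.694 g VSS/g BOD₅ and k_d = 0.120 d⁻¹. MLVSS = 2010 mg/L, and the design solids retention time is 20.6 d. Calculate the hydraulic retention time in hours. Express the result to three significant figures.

From the SRT design equation V = Y Q (S₀−S) θ_c / [X (1 + k_d θ_c)] = 0.694 × 2950 × (538 − 16.1) × 20.6 / [2010 × (1 + 0.120 × 20.6)] = 2.2×10^7 / 6979 = 3154 m³.
HRT = V/Q = 3154 m³ / 2950 m³·d⁻¹ = 1.069 d × 24 = 25.66 h.

τ ≈ 25.7 h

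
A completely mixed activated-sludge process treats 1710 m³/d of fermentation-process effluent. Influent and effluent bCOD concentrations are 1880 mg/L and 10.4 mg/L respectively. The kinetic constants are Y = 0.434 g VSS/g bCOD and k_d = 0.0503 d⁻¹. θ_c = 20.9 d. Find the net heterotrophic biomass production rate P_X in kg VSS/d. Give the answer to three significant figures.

Correct the yield for decay: Y_obs = Y/(1 + k_d θ_c) = 0.434 / (1 + 0.0503 × 20.9) = 0.434 / 2.051 = 0.2116.
Substrate removed = Q·(S₀ − S) = 1710 m³/d × (1880 − 10.4) g/m³ = 3.2×10^6 g/d = 3197 kg/d.
P_X = Y_obs · Q(S₀ − S) = 0.2116 × 3197 = 676.4 kg VSS/d.

P_X ≈ 676 kg VSS/d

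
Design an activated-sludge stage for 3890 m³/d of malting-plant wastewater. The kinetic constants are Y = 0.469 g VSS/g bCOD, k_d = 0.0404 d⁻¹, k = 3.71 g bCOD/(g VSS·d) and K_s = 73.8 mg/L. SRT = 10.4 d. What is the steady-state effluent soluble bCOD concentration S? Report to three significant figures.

S ≈ 6.29 mg/L

Effluent substrate depends only on kinetics and SRT: S = K_s(1 + k_d θ_c) / [θ_c(Yk − k_d) − 1] = 73.8 × (1 + 0.0404 × 10.4) / [10.4 × (0.469 × 3.71 − 0.0404) − 1] = 104.8 / 16.68 = 6.285 mg/L.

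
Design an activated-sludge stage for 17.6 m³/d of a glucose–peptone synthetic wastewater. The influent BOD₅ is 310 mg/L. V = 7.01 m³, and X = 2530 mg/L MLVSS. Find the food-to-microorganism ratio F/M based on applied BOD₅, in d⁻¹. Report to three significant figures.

Food-to-microorganism ratio F/M = Q S₀ / (V X) = 17.6 × 310 / (7.010 × 2530) = 0.3076 d⁻¹.

F/M ≈ 0.308 d⁻¹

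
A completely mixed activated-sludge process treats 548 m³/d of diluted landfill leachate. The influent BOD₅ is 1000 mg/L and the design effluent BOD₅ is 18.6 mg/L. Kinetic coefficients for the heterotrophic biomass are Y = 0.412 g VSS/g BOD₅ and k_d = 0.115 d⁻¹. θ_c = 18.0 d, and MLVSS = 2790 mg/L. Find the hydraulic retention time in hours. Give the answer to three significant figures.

τ ≈ 20.4 h

Rearranging the biomass balance for a CMAS with decay, V = Y·Q·ΔS·θ_c / [X·(1+k_d θ_c)] = 0.412 × 548 × (1000 − 18.6) × 18.0 / [2790 × (1 + 0.115 × 18.0)] = 3.99×10^6 / 8565 = 465.6 m³.
τ = V/Q = 465.6/548 = 0.8497 d, or 20.39 h.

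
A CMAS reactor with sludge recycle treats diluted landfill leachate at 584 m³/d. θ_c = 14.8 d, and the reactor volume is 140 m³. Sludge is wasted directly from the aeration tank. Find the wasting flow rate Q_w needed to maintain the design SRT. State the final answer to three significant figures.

Q_w ≈ 9.46 m³/d

Wasting from the aeration tank: Q_w = V / θ_c = 140.0 / 14.8 = 9.459 m³/d.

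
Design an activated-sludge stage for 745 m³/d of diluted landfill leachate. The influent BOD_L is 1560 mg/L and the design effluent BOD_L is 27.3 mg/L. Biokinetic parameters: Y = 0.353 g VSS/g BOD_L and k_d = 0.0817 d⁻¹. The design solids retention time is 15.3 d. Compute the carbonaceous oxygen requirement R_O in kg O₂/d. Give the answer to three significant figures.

R_O ≈ 887 kg O₂/d

Correct the yield for decay: Y_obs = Y/(1 + k_d θ_c) = 0.353 / (1 + 0.0817 × 15.3) = 0.353 / 2.250 = 0.1569.
Q·(S₀ − S) = 745 × (1560 − 27.3) × 10⁻³ = 1142 kg/d removed.
Net sludge production P_X = 0.1569 × 1142 = 179.1 kg VSS/d.
R_O = Q·(S₀ − S) − 1.42·P_X = 1142 − 1.42 × 179.1 = 887.5 kg O₂/d.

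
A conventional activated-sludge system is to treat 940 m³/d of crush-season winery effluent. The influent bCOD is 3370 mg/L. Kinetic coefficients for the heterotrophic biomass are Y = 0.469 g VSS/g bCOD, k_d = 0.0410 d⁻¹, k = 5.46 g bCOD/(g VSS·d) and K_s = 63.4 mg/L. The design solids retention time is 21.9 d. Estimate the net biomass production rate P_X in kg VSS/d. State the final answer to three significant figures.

From the Monod/SRT balance for a CMAS, S = K_s·(1+k_d θ_c)/[θ_c·(Y k − k_d) − 1] = 63.4 × (1 + 0.0410 × 21.9) / [21.9 × (0.469 × 5.46 − 0.0410) − 1] = 120.3 / 54.18 = 2.221 mg/L.
Y_obs = Y / (1 + k_d θ_c) = 0.469 / (1 + 0.0410 × 21.9) = 0.469 / 1.898 = 0.2471.
Q·(S₀ − S) = 940 × (3370 − 2.22) × 10⁻³ = 3166 kg/d removed.
Biomass produced: P_X = Y_obs·Q·ΔS = 0.2471 × 3166 ≈ 782.3 kg VSS/d.

P_X ≈ 782 kg VSS/d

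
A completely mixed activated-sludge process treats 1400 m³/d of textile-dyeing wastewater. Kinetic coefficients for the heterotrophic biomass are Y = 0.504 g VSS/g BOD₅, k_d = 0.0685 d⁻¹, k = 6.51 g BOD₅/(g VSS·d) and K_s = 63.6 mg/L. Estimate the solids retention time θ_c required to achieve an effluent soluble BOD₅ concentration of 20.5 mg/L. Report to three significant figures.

θ_c ≈ 1.37 d

At the target effluent, Y k S/(K_s+S) = 0.504×6.51×20.5/84.10 = 0.7998 d⁻¹.
θ_c = 1/(μ − k_d) = 1/(0.7998 − 0.0685) = 1/0.7313 = 1.367 d.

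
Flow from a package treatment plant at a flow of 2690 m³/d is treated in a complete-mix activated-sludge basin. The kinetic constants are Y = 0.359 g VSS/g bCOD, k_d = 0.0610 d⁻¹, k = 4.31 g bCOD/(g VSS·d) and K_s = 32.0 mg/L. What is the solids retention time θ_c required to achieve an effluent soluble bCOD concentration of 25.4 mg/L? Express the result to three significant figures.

From 1/θ_c = Y·k·S/(K_s + S) − k_d: Y·k·S/(K_s+S) = 0.359 × 4.31 × 25.4 / (32.0 + 25.4) = 0.6847 d⁻¹.
Then 1/θ_c = μ − k_d = 0.6847 − 0.0610 = 0.6237 d⁻¹, giving θ_c = 1.603 d.

θ_c ≈ 1.60 d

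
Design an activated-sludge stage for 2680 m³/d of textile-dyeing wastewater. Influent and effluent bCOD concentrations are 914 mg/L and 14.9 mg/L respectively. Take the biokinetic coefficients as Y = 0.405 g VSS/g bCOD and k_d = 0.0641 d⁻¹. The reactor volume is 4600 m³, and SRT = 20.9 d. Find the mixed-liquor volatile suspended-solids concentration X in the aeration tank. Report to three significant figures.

X = Y·Q·ΔS·θ_c / [V·(1 + k_d θ_c)] = 0.405 × 2680 × (914 − 14.9) × 20.9 / [4600 × (1 + 0.0641 × 20.9)] = 1895 mg/L.

X ≈ 1900 mg/L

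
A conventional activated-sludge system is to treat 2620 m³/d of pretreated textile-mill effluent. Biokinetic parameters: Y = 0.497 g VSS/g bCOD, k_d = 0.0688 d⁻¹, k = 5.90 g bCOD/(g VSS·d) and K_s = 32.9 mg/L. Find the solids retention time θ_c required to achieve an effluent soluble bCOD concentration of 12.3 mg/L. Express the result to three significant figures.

θ_c ≈ 1.37 d

At the target effluent, Y k S/(K_s+S) = 0.497×5.90×12.3/45.20 = 0.7979 d⁻¹.
Then 1/θ_c = μ − k_d = 0.7979 − 0.0688 = 0.7291 d⁻¹, giving θ_c = 1.371 d.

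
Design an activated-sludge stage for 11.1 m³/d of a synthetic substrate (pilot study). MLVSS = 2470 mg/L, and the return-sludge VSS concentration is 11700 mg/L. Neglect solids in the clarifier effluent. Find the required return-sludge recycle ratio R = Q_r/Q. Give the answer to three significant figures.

Mass balance around the secondary clarifier (neglecting effluent solids): R = X / (X_r − X) = 2470 / (11700 − 2470) = 0.2676.

R ≈ 0.268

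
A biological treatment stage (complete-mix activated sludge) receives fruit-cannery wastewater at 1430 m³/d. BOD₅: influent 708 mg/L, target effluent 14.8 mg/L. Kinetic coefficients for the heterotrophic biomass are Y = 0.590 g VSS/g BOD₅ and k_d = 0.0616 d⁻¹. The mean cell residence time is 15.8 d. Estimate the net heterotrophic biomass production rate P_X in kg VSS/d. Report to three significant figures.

Correct the yield for decay: Y_obs = Y/(1 + k_d θ_c) = 0.590 / (1 + 0.0616 × 15.8) = 0.590 / 1.973 = 0.2990.
Q·(S₀ − S) = 1430 × (708 − 14.8) × 10⁻³ = 991.3 kg/d removed.
So the net sludge growth is P_X = 0.2990 × 991.3 = 296.4 kg VSS/d.

P_X ≈ 296 kg VSS/d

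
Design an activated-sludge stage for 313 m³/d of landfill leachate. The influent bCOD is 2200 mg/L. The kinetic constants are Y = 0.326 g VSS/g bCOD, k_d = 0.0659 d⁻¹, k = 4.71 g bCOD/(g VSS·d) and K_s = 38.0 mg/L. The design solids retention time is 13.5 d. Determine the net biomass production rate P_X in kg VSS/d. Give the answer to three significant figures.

P_X ≈ 119 kg VSS/d

Effluent substrate depends only on kinetics and SRT: S = K_s(1 + k_d θ_c) / [θ_c(Yk − k_d) − 1] = 38.0 × (1 + 0.0659 × 13.5) / [13.5 × (0.326 × 4.71 − 0.0659) − 1] = 71.81 / 18.84 = 3.812 mg/L.
Observed yield with endogenous decay: Y_obs = Y / (1 + k_d·θ_c) = 0.326 / (1 + 0.0659 × 13.5) = 0.326 / 1.890 = 0.1725 g VSS/g bCOD.
Substrate removed = Q·(S₀ − S) = 313 m³/d × (2200 − 3.81) g/m³ = 6.87×10^5 g/d = 687.4 kg/d.
Biomass produced: P_X = Y_obs·Q·ΔS = 0.1725 × 687.4 ≈ 118.6 kg VSS/d.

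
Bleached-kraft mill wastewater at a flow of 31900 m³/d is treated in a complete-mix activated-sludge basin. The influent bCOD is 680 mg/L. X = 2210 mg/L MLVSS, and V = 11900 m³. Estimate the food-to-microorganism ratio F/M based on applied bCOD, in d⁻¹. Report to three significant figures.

F/M ≈ 0.825 d⁻¹

Food-to-microorganism ratio F/M = Q S₀ / (V X) = 31900 × 680 / (11900 × 2210) = 0.8248 d⁻¹.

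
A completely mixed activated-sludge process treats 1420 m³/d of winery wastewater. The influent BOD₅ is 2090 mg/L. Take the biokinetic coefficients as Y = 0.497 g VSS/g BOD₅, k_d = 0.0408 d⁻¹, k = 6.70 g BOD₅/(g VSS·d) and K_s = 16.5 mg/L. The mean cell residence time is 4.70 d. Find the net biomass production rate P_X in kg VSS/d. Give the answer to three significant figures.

From the Monod/SRT balance for a CMAS, S = K_s·(1+k_d θ_c)/[θ_c·(Y k − k_d) − 1] = 16.5 × (1 + 0.0408 × 4.70) / [4.70 × (0.497 × 6.70 − 0.0408) − 1] = 19.66 / 14.46 = 1.360 mg/L.
Correct the yield for decay: Y_obs = Y/(1 + k_d θ_c) = 0.497 / (1 + 0.0408 × 4.70) = 0.497 / 1.192 = 0.4170.
Substrate removed = Q·(S₀ − S) = 1420 m³/d × (2090 − 1.36) g/m³ = 2.97×10^6 g/d = 2966 kg/d.
Net biomass production P_X = Y_obs × Q·(S₀ − S) = 0.4170 × 2966 = 1237 kg VSS/d.

P_X ≈ 1240 kg VSS/d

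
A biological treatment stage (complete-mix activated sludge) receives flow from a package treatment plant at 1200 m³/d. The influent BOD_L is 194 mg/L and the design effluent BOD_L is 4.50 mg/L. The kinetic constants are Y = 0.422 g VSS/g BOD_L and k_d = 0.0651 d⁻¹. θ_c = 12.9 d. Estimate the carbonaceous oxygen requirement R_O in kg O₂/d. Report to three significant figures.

R_O ≈ 153 kg O₂/d

The observed yield is Y_obs = Y/(1 + k_d·θ_c) = 0.422 / (1 + 0.0651 × 12.9) = 0.422 / 1.840 = 0.2294 g VSS per g BOD_L removed.
ΔS = 194 − 4.50 = 189.5 mg/L, so the substrate removal rate is 1200 × 189.5/1000 = 227.4 kg BOD_L/d.
Net sludge production P_X = 0.2294 × 227.4 = 52.16 kg VSS/d.
Carbonaceous O₂ demand = substrate oxidised − cell-mass equivalent = 227.4 − 1.42 × 52.16 = 153.3 kg O₂/d.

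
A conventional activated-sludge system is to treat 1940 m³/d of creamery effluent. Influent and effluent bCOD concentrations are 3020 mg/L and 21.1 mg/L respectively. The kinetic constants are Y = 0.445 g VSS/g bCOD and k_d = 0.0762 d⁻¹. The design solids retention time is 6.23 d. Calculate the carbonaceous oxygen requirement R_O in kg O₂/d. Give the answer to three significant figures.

Correct the yield for decay: Y_obs = Y/(1 + k_d θ_c) = 0.445 / (1 + 0.0762 × 6.23) = 0.445 / 1.475 = 0.3018.
Mass of bCOD removed per day: Q(S₀ − S) = 1940 × 2999 g/m³ = 5818 kg/d.
Net sludge production P_X = 0.3018 × 5818 = 1756 kg VSS/d.
R_O = Q·(S₀ − S) − 1.42·P_X = 5818 − 1.42 × 1756 = 3325 kg O₂/d.

R_O ≈ 3320 kg O₂/d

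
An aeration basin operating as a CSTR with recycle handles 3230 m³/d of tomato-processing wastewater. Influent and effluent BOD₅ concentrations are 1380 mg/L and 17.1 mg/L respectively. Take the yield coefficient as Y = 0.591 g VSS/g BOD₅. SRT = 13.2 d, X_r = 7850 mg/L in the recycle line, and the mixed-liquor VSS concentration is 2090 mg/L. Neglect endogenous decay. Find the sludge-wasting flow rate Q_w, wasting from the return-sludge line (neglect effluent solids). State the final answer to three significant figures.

With k_d = 0 the design equation reduces to V = Y Q (S₀−S) θ_c / X = 0.591 × 3230 × (1380 − 17.1) × 13.2 / 2090 = 16432 m³.
θ_c = V·X/(Q_w·X_r) when wasting from the recycle, so Q_w = V·X/(θ_c·X_r) = 16432 × 2090 / (13.2 × 7850) = 331.4 m³/d.

Q_w ≈ 331 m³/d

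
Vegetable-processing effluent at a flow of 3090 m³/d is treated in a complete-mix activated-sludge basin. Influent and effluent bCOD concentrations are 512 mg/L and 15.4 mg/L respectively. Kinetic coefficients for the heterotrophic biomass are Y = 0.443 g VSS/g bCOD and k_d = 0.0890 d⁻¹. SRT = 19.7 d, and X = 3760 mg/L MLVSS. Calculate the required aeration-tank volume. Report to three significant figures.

V ≈ 1290 m³

Rearranging the biomass balance for a CMAS with decay, V = Y·Q·ΔS·θ_c / [X·(1+k_d θ_c)] = 0.443 × 3090 × (512 − 15.4) × 19.7 / [3760 × (1 + 0.0890 × 19.7)] = 1.34×10^7 / 10352 = 1294 m³.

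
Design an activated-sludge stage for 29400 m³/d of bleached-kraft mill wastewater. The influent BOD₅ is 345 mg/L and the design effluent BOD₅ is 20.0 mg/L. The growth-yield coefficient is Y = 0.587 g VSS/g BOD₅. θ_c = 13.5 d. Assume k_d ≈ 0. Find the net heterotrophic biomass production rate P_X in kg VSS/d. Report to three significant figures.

P_X ≈ 5610 kg VSS/d

No decay correction is needed, so Y_obs = Y = 0.587.
ΔS = 345 − 20.0 = 325.0 mg/L, so the substrate removal rate is 29400 × 325.0/1000 = 9555 kg BOD₅/d.
Net biomass production P_X = Y_obs × Q·(S₀ − S) = 0.5870 × 9555 = 5609 kg VSS/d.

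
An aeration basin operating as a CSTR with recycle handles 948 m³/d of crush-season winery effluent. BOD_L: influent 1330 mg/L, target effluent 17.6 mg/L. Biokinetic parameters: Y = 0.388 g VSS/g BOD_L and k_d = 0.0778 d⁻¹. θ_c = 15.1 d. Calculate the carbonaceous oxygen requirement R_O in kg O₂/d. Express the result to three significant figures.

Y_obs = Y / (1 + k_d θ_c) = 0.388 / (1 + 0.0778 × 15.1) = 0.388 / 2.175 = 0.1784.
Mass of BOD_L removed per day: Q(S₀ − S) = 948 × 1312 g/m³ = 1244 kg/d.
Net sludge production P_X = 0.1784 × 1244 = 222.0 kg VSS/d.
Carbonaceous O₂ demand = substrate oxidised − cell-mass equivalent = 1244 − 1.42 × 222.0 = 929.0 kg O₂/d.

R_O ≈ 929 kg O₂/d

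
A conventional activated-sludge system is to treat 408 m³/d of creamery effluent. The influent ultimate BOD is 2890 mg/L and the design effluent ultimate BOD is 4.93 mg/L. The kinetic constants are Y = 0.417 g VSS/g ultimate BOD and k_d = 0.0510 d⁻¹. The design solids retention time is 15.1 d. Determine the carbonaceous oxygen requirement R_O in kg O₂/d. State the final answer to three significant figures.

Correct the yield for decay: Y_obs = Y/(1 + k_d θ_c) = 0.417 / (1 + 0.0510 × 15.1) = 0.417 / 1.770 = 0.2356.
Mass of ultimate BOD removed per day: Q(S₀ − S) = 408 × 2885 g/m³ = 1177 kg/d.
P_X = Y_obs·Q·(S₀ − S) = 0.2356 × 1177 = 277.3 kg VSS/d.
Carbonaceous O₂ demand = substrate oxidised − cell-mass equivalent = 1177 − 1.42 × 277.3 = 783.3 kg O₂/d.

R_O ≈ 783 kg O₂/d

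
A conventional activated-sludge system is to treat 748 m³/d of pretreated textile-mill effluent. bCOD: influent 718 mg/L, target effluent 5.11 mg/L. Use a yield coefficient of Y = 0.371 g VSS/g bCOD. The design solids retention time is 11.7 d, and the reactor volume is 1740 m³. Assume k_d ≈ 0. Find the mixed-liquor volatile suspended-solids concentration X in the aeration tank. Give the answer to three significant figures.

Without decay, X = Y Q (S₀−S) θ_c / V = 0.371 × 748 × (718 − 5.11) × 11.7 / 1740 = 1330 mg/L.

X ≈ 1330 mg/L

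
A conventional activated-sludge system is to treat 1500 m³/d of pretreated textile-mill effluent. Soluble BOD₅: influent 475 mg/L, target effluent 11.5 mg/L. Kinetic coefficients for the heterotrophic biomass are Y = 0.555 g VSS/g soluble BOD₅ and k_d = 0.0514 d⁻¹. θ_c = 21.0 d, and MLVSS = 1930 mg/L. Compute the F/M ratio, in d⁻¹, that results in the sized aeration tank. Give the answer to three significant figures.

Steady-state biomass mass balance: V·X·(1 + k_d·θ_c) = Y·Q·(S₀ − S)·θ_c, so V = 0.555 × 1500 × (475 − 11.5) × 21.0 / [1930 × (1 + 0.0514 × 21.0)] = 8.1×10^6 / 4013 = 2019 m³.
F/M = Q·S₀ / (V·X) = 1500 × 475 / (2019 × 1930) = 0.1828 g soluble BOD₅·(g VSS·d)⁻¹.

F/M ≈ 0.183 d⁻¹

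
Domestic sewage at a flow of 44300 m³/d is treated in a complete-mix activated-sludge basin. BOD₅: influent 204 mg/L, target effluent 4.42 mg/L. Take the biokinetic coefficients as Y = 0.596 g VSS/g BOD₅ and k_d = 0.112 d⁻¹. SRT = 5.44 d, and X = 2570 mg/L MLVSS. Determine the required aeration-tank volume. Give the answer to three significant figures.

From the SRT design equation V = Y Q (S₀−S) θ_c / [X (1 + k_d θ_c)] = 0.596 × 44300 × (204 − 4.42) × 5.44 / [2570 × (1 + 0.112 × 5.44)] = 2.87×10^7 / 4136 = 6931 m³.

V ≈ 6930 m³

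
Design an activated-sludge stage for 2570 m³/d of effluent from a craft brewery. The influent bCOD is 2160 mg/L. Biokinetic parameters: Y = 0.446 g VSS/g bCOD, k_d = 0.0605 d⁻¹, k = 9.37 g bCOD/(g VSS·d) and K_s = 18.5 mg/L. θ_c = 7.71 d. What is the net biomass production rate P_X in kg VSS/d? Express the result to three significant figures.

From the Monod/SRT balance for a CMAS, S = K_s·(1+k_d θ_c)/[θ_c·(Y k − k_d) − 1] = 18.5 × (1 + 0.0605 × 7.71) / [7.71 × (0.446 × 9.37 − 0.0605) − 1] = 27.13 / 30.75 = 0.8821 mg/L.
Y_obs = Y / (1 + k_d θ_c) = 0.446 / (1 + 0.0605 × 7.71) = 0.446 / 1.466 = 0.3041.
Mass of bCOD removed per day: Q(S₀ − S) = 2570 × 2159 g/m³ = 5549 kg/d.
Biomass produced: P_X = Y_obs·Q·ΔS = 0.3041 × 5549 ≈ 1688 kg VSS/d.

P_X ≈ 1690 kg VSS/d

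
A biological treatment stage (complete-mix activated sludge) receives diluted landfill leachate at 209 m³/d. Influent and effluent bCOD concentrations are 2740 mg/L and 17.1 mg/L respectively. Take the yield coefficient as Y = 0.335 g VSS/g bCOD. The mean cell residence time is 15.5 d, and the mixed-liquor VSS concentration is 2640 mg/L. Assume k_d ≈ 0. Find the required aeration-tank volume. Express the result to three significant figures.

V·X = Y·Q·ΔS·θ_c gives V = 0.335 × 209 × (2740 − 17.1) × 15.5 / 2640 = 1119 m³.

V ≈ 1120 m³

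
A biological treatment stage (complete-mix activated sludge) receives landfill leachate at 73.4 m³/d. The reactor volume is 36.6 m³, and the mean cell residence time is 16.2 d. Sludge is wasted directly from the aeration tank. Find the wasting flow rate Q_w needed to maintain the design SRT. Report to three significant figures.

For wasting at MLVSS concentration, Q_w = V/θ_c = 36.60/16.2 = 2.259 m³/d.

Q_w ≈ 2.26 m³/d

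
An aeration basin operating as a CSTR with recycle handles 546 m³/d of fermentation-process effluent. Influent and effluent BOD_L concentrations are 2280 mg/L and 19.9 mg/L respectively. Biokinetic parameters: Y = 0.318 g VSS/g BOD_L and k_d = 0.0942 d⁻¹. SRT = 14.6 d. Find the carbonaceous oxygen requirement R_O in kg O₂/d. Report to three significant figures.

Observed yield with endogenous decay: Y_obs = Y / (1 + k_d·θ_c) = 0.318 / (1 + 0.0942 × 14.6) = 0.318 / 2.375 = 0.1339 g VSS/g BOD_L.
Mass of BOD_L removed per day: Q(S₀ − S) = 546 × 2260 g/m³ = 1234 kg/d.
P_X = Y_obs·Q·(S₀ − S) = 0.1339 × 1234 = 165.2 kg VSS/d.
R_O = Q·(S₀ − S) − 1.42·P_X = 1234 − 1.42 × 165.2 = 999.4 kg O₂/d.

R_O ≈ 999 kg O₂/d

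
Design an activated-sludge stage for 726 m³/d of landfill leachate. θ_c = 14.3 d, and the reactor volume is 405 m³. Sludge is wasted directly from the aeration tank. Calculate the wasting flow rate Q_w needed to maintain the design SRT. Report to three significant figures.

For wasting at MLVSS concentration, Q_w = V/θ_c = 405.0/14.3 = 28.32 m³/d.

Q_w ≈ 28.3 m³/d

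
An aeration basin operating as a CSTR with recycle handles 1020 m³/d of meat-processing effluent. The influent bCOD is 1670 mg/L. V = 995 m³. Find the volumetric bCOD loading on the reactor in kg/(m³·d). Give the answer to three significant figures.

Applied bCOD load per unit volume = Q·S₀/V = (1020 × 1670/1000)/995.0 = 1.712 kg bCOD·m⁻³·d⁻¹.

L_v ≈ 1.71 kg bCOD/(m³·d)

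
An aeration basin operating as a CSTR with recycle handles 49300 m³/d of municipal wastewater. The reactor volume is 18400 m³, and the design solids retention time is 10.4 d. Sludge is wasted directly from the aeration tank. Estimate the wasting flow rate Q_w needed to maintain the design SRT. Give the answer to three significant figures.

Q_w ≈ 1770 m³/d

For wasting at MLVSS concentration, Q_w = V/θ_c = 18400/10.4 = 1769 m³/d.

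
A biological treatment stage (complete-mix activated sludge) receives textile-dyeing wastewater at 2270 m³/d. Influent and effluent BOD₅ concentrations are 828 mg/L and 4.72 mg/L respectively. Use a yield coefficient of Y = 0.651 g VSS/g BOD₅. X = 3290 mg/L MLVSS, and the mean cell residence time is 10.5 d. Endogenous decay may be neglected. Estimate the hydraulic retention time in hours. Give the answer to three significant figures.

Biomass mass balance (decay neglected): V·X = Y·Q·(S₀ − S)·θ_c, so V = 0.651 × 2270 × (828 − 4.72) × 10.5 / 3290 = 3883 m³.
Hydraulic retention time τ = V/Q = 3883 / 2270 = 1.710 d = 41.05 h.

τ ≈ 41.1 h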